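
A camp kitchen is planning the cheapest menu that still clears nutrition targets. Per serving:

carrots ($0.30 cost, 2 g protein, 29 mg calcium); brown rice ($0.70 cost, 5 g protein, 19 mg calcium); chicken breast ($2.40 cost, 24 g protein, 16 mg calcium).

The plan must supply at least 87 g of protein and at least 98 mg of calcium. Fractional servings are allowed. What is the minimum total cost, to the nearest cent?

Check every corner: each single food scaled to meet both minima, and each pair solved so both constraints bind.
carrots only: max(87/2, 98/29) = 43.5 servings → $13.05.
brown rice only: max(87/5, 98/19) = 17.4 servings → $12.18.
chicken breast only: max(87/24, 98/16) = 6.125 servings → $14.70.
carrots + brown rice: intersection lies outside the first quadrant.
carrots + chicken breast with both tight: 1.446 servings and 3.505 servings → $8.84.
brown rice + chicken breast with both tight: 2.553 servings and 3.093 servings → $9.21.
Cheapest feasible corner: $8.84.

$8.84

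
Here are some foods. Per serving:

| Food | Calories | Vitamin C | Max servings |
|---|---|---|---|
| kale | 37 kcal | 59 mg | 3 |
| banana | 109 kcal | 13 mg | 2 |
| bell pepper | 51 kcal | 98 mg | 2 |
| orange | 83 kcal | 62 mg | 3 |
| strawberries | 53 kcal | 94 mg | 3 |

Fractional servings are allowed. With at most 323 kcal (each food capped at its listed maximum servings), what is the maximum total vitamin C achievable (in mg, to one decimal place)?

576.9 mg

Vitamin C per kcal: bell pepper 1.922, strawberries 1.774, kale 1.595, orange 0.747, banana 0.1193.
Take 2 servings of bell pepper: uses 102 kcal, +196.0 mg vitamin C (running total 196.0 mg).
Take 3 servings of strawberries: uses 159 kcal, +282.0 mg vitamin C (running total 478.0 mg).
Take 1.676 servings of kale: uses 62 kcal, +98.9 mg vitamin C (running total 576.9 mg).
Filling greedily by vitamin C-per-kcal is optimal for one linear limit, giving 576.9 mg.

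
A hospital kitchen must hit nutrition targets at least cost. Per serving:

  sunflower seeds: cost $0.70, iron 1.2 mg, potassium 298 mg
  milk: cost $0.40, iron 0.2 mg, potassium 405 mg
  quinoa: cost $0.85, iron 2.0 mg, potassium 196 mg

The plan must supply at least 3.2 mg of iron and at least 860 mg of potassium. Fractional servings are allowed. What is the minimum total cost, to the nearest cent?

$1.81

This is a tiny linear program; its minimum lies at a vertex of the feasible set. List the vertices and price them.
sunflower seeds only: max(3.2/1.2, 860/298) = 2.886 servings → $2.02.
milk only: max(3.2/0.2, 860/405) = 16 servings → $6.40.
quinoa only: max(3.2/2.0, 860/196) = 4.388 servings → $3.73.
sunflower seeds + milk with both tight: 2.636 servings and 0.1839 servings → $1.92.
sunflower seeds + quinoa: the both-tight solution has a negative serving — not a feasible corner.
milk + quinoa with both tight: 1.418 servings and 1.458 servings → $1.81.
The minimum over all feasible corners is $1.81.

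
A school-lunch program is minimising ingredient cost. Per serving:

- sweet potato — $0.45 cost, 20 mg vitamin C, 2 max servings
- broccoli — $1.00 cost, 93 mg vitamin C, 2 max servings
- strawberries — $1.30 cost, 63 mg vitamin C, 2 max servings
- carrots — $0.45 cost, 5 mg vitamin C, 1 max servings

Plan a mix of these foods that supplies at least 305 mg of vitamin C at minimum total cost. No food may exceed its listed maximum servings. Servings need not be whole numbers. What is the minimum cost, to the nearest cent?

$4.46

Cost per mg of vitamin C: broccoli $0.0108, strawberries $0.0206, sweet potato $0.0225, carrots $0.0900.
Take 2 servings of broccoli: +186.0 mg vitamin C for $2.00 (total $2.00, still need 119.0 mg).
Take 1.889 servings of strawberries: +119.0 mg vitamin C for $2.46 (total $4.46, still need 0.0 mg).
Greedy by cheapest-per-mg is optimal for a single linear constraint, so the minimum cost is $4.46.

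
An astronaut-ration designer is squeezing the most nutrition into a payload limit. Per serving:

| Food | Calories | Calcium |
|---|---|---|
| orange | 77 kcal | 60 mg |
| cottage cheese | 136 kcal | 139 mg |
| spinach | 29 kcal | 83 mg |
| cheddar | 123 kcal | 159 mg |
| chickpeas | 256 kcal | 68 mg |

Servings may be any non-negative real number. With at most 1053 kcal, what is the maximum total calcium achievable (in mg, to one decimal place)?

3013.8 mg

Calcium per kcal: spinach 2.862, cheddar 1.293, cottage cheese 1.022, orange 0.7792, chickpeas 0.2656.
With no serving limits, spend the whole calories allowance on spinach: 1053 kcal / 29 kcal × 83 mg = 3013.8 mg.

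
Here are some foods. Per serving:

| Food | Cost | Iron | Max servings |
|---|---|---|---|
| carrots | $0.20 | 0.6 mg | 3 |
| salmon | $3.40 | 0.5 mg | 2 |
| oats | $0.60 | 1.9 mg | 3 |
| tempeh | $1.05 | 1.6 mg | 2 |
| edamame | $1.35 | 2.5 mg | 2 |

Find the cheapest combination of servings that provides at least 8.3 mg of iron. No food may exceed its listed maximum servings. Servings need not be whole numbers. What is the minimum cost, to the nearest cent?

Cost per mg of iron: oats $0.3158, carrots $0.3333, edamame $0.5400, tempeh $0.6562, salmon $6.8000.
Take 3 servings of oats: +5.7 mg iron for $1.80 (total $1.80, still need 2.6 mg).
Take 3 servings of carrots: +1.8 mg iron for $0.60 (total $2.40, still need 0.8 mg).
Take 0.32 servings of edamame: +0.8 mg iron for $0.43 (total $2.83, still need 0.0 mg).
Filling from the cheapest source first is optimal under one linear minimum: $2.83.

$2.83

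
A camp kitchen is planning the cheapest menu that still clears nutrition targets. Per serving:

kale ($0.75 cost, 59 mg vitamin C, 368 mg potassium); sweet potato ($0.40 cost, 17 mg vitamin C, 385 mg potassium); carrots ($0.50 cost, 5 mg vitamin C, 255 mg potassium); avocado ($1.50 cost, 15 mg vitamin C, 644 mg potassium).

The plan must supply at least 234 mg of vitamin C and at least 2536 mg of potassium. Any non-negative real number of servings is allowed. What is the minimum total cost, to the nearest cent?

Two binding constraints pin down two serving amounts, so the optimal mix uses at most two foods. The candidates are each food alone (scaled to the tighter of vitamin C/potassium) and each pair with both constraints tight.
kale only: max(234/59, 2536/368) = 6.891 servings → $5.17.
sweet potato only: max(234/17, 2536/385) = 13.76 servings → $5.51.
carrots only: max(234/5, 2536/255) = 46.8 servings → $23.40.
avocado only: max(234/15, 2536/644) = 15.6 servings → $23.40.
kale + sweet potato with both tight: 2.854 servings and 3.859 servings → $3.68.
kale + carrots with both tight: 3.559 servings and 4.81 servings → $5.07.
kale + avocado with both tight: 3.469 servings and 1.956 servings → $5.54.
sweet potato + carrots: intersection lies outside the first quadrant.
sweet potato + avocado with both targets exact would need a negative amount; discard.
carrots + avocado: intersection lies outside the first quadrant.
Cheapest feasible corner: $3.68.

$3.68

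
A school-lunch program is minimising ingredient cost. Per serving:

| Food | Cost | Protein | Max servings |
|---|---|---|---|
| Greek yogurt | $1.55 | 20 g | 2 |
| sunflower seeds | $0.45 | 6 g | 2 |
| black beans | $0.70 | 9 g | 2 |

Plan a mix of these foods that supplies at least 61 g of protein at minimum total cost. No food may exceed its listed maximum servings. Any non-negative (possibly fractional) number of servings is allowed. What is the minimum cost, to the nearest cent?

Cost per g of protein: sunflower seeds $0.0750, Greek yogurt $0.0775, black beans $0.0778.
Take 2 servings of sunflower seeds: +12.0 g protein for $0.90 (total $0.90, still need 49.0 g).
Take 2 servings of Greek yogurt: +40.0 g protein for $3.10 (total $4.00, still need 9.0 g).
Take 1 serving of black beans: +9.0 g protein for $0.70 (total $4.70, still need 0.0 g).
Greedy by cheapest-per-g is optimal for a single linear constraint, so the minimum cost is $4.70.

$4.70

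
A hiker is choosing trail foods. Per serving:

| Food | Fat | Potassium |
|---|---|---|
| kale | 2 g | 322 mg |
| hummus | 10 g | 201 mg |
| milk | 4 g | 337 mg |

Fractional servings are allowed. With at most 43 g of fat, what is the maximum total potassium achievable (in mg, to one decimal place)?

Potassium per g fat: kale 161, milk 84.25, hummus 20.1.
With no serving limits, spend the whole fat allowance on kale: 43 g / 2 g × 322 mg = 6923.0 mg.

6923.0 mg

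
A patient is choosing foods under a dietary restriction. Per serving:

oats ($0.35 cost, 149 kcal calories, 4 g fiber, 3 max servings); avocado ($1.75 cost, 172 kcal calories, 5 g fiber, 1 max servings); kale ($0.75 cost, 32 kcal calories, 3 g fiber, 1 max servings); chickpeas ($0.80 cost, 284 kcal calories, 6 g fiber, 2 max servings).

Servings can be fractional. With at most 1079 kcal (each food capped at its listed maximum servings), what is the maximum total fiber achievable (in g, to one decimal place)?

29.0 g

Fiber per kcal: kale 0.09375, avocado 0.02907, oats 0.02685, chickpeas 0.02113.
Take 1 serving of kale: uses 32 kcal, +3.0 g fiber (running total 3.0 g).
Take 1 serving of avocado: uses 172 kcal, +5.0 g fiber (running total 8.0 g).
Take 3 servings of oats: uses 447 kcal, +12.0 g fiber (running total 20.0 g).
Take 1.507 servings of chickpeas: uses 428 kcal, +9.0 g fiber (running total 29.0 g).
Filling greedily by fiber-per-kcal is optimal for one linear limit, giving 29.0 g.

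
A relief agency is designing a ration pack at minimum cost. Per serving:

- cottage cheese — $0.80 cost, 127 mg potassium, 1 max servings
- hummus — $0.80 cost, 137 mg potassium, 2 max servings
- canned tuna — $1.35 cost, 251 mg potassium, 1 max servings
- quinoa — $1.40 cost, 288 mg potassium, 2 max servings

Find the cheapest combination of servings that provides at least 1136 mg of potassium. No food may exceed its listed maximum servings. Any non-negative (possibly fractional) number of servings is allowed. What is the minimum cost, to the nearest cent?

$5.97

Cost per mg of potassium: quinoa $0.0049, canned tuna $0.0054, hummus $0.0058, cottage cheese $0.0063.
Take 2 servings of quinoa: +576.0 mg potassium for $2.80 (total $2.80, still need 560.0 mg).
Take 1 serving of canned tuna: +251.0 mg potassium for $1.35 (total $4.15, still need 309.0 mg).
Take 2 servings of hummus: +274.0 mg potassium for $1.60 (total $5.75, still need 35.0 mg).
Take 0.2756 servings of cottage cheese: +35.0 mg potassium for $0.22 (total $5.97, still need 0.0 mg).
Filling from the cheapest source first is optimal under one linear minimum: $5.97.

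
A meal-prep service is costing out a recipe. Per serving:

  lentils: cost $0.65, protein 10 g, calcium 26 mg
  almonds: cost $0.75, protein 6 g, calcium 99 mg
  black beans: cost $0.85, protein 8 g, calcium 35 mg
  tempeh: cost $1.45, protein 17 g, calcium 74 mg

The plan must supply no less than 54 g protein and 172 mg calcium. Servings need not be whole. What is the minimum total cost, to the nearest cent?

$3.65

Compare the cost at each extreme point of the feasible region.
lentils only: max(54/10, 172/26) = 6.615 servings → $4.30.
almonds only: max(54/6, 172/99) = 9 servings → $6.75.
black beans only: max(54/8, 172/35) = 6.75 servings → $5.74.
tempeh only: max(54/17, 172/74) = 3.176 servings → $4.61.
lentils + almonds with both tight: 5.173 servings and 0.3789 servings → $3.65.
lentils + black beans with both tight: 3.62 servings and 2.225 servings → $4.24.
lentils + tempeh with both tight: 3.597 servings and 1.06 servings → $3.88.
almonds + black beans: intersection lies outside the first quadrant.
almonds + tempeh: the both-tight solution has a negative serving — not a feasible corner.
black beans + tempeh: the both-tight solution has a negative serving — not a feasible corner.
So the least-cost plan costs $3.65.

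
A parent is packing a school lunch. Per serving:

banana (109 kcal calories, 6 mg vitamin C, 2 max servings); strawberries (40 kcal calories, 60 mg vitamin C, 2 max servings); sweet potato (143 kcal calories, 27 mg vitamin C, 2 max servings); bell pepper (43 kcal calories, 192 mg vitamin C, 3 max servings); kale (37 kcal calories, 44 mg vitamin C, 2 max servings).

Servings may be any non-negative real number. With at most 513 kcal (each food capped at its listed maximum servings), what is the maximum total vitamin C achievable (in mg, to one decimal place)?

Vitamin C per kcal: bell pepper 4.465, strawberries 1.5, kale 1.189, sweet potato 0.1888, banana 0.05505.
Take 3 servings of bell pepper: uses 129 kcal, +576.0 mg vitamin C (running total 576.0 mg).
Take 2 servings of strawberries: uses 80 kcal, +120.0 mg vitamin C (running total 696.0 mg).
Take 2 servings of kale: uses 74 kcal, +88.0 mg vitamin C (running total 784.0 mg).
Take 1.608 servings of sweet potato: uses 230 kcal, +43.4 mg vitamin C (running total 827.4 mg).
Greedy by best ratio exhausts the calories allowance optimally: 827.4 mg.

827.4 mg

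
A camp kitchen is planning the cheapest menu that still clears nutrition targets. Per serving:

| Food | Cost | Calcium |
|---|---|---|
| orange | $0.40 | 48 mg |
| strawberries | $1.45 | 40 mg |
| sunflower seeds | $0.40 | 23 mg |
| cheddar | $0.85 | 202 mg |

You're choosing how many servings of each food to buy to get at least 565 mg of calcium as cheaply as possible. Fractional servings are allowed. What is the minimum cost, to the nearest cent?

Cost per mg of calcium: cheddar $0.0042, orange $0.0083, sunflower seeds $0.0174, strawberries $0.0362.
With no serving limits, use only cheddar: 565 mg / 202 mg = 2.797 servings × $0.85 = $2.38.

$2.38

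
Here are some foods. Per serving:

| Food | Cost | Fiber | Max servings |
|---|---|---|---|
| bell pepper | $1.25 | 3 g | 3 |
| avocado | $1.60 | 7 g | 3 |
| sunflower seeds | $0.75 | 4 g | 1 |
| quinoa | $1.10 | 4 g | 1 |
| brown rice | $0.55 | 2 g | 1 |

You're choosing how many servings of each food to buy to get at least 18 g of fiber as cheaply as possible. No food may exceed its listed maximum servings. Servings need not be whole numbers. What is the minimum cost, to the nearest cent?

$3.95

Cost per g of fiber: sunflower seeds $0.1875, avocado $0.2286, quinoa $0.2750, brown rice $0.2750, bell pepper $0.4167.
Take 1 serving of sunflower seeds: +4.0 g fiber for $0.75 (total $0.75, still need 14.0 g).
Take 2 servings of avocado: +14.0 g fiber for $3.20 (total $3.95, still need 0.0 g).
Greedy by cheapest-per-g is optimal for a single linear constraint, so the minimum cost is $3.95.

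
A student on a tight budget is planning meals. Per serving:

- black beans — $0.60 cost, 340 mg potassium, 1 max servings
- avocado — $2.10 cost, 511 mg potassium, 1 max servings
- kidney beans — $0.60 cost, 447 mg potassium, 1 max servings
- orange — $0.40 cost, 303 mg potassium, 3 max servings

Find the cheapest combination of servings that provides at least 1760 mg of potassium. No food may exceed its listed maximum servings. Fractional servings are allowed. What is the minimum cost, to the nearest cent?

$2.66

Cost per mg of potassium: orange $0.0013, kidney beans $0.0013, black beans $0.0018, avocado $0.0041.
Take 3 servings of orange: +909.0 mg potassium for $1.20 (total $1.20, still need 851.0 mg).
Take 1 serving of kidney beans: +447.0 mg potassium for $0.60 (total $1.80, still need 404.0 mg).
Take 1 serving of black beans: +340.0 mg potassium for $0.60 (total $2.40, still need 64.0 mg).
Take 0.1252 servings of avocado: +64.0 mg potassium for $0.26 (total $2.66, still need 0.0 mg).
Filling from the cheapest source first is optimal under one linear minimum: $2.66.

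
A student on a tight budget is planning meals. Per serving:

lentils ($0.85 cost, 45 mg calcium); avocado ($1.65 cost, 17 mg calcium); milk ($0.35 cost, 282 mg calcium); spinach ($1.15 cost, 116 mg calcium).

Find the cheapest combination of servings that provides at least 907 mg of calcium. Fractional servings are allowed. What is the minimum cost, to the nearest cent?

$1.13

Cost per mg of calcium: milk $0.0012, spinach $0.0099, lentils $0.0189, avocado $0.0971.
With no serving limits, use only milk: 907 mg / 282 mg = 3.216 servings × $0.35 = $1.13.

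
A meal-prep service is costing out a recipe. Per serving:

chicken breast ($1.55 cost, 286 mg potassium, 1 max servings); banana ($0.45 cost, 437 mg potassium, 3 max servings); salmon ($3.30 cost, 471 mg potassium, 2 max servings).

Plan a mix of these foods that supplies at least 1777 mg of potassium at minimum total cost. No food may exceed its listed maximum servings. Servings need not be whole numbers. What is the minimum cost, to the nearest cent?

Cost per mg of potassium: banana $0.0010, chicken breast $0.0054, salmon $0.0070.
Take 3 servings of banana: +1311.0 mg potassium for $1.35 (total $1.35, still need 466.0 mg).
Take 1 serving of chicken breast: +286.0 mg potassium for $1.55 (total $2.90, still need 180.0 mg).
Take 0.3822 servings of salmon: +180.0 mg potassium for $1.26 (total $4.16, still need 0.0 mg).
Filling from the cheapest source first is optimal under one linear minimum: $4.16.

$4.16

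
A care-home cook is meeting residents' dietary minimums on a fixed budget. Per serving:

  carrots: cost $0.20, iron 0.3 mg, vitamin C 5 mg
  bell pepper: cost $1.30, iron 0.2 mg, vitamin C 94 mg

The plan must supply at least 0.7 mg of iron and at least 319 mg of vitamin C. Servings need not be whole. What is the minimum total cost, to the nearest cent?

Check every corner: each single food scaled to meet both minima, and each pair solved so both constraints bind.
carrots only: max(0.7/0.3, 319/5) = 63.8 servings → $12.76.
bell pepper only: max(0.7/0.2, 319/94) = 3.5 servings → $4.55.
carrots + bell pepper with both tight: 0.07353 servings and 3.39 servings → $4.42.
Cheapest feasible corner: $4.42.

$4.42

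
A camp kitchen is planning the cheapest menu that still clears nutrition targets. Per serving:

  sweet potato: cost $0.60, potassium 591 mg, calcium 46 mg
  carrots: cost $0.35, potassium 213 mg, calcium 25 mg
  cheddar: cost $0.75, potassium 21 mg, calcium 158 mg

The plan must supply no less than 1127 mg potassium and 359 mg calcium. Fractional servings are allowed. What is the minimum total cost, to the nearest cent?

$2.41

Check every corner: each single food scaled to meet both minima, and each pair solved so both constraints bind.
sweet potato only: max(1127/591, 359/46) = 7.804 servings → $4.68.
carrots only: max(1127/213, 359/25) = 14.36 servings → $5.03.
cheddar only: max(1127/21, 359/158) = 53.67 servings → $40.25.
sweet potato + carrots: intersection lies outside the first quadrant.
sweet potato + cheddar with both tight: 1.845 servings and 1.735 servings → $2.41.
carrots + cheddar with both tight: 5.147 servings and 1.458 servings → $2.89.
The minimum over all feasible corners is $2.41.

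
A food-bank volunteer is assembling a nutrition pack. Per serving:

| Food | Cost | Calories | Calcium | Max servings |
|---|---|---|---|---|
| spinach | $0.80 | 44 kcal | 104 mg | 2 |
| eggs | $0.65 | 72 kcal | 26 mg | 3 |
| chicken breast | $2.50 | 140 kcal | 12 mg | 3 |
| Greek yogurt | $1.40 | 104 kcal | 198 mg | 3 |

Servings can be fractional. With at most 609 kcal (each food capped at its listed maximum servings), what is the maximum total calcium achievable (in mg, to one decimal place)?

Calcium per kcal: spinach 2.364, Greek yogurt 1.904, eggs 0.3611, chicken breast 0.08571.
Take 2 servings of spinach: uses 88 kcal, +208.0 mg calcium (running total 208.0 mg).
Take 3 servings of Greek yogurt: uses 312 kcal, +594.0 mg calcium (running total 802.0 mg).
Take 2.903 servings of eggs: uses 209 kcal, +75.5 mg calcium (running total 877.5 mg).
Filling greedily by calcium-per-kcal is optimal for one linear limit, giving 877.5 mg.

877.5 mg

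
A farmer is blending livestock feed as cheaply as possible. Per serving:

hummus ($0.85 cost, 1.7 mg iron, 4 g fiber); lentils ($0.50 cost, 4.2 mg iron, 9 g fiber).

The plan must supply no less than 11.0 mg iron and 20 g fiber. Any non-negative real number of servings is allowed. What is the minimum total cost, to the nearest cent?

The cheapest plan sits at a corner of the feasible region — with two constraints it uses at most two foods.
hummus only: max(11.0/1.7, 20/4) = 6.471 servings → $5.50.
lentils only: max(11.0/4.2, 20/9) = 2.619 servings → $1.31.
hummus + lentils: the both-tight solution has a negative serving — not a feasible corner.
So the least-cost plan costs $1.31.

$1.31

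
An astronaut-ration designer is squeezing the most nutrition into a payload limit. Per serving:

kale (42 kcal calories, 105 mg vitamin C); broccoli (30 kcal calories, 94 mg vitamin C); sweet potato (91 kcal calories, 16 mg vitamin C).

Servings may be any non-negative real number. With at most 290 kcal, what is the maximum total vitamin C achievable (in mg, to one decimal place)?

908.7 mg

Vitamin C per kcal: broccoli 3.133, kale 2.5, sweet potato 0.1758.
With no serving limits, spend the whole calories allowance on broccoli: 290 kcal / 30 kcal × 94 mg = 908.7 mg.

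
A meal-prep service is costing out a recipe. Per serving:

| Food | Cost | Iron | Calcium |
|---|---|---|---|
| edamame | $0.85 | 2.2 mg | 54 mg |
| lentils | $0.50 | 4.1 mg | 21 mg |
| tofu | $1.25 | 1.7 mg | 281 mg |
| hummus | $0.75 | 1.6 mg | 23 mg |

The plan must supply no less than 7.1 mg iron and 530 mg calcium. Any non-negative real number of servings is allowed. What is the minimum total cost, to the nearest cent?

$2.76

A basic optimal solution has at most two foods positive. Try each food alone and each pair with both targets met exactly.
edamame only: max(7.1/2.2, 530/54) = 9.815 servings → $8.34.
lentils only: max(7.1/4.1, 530/21) = 25.24 servings → $12.62.
tofu only: max(7.1/1.7, 530/281) = 4.176 servings → $5.22.
hummus only: max(7.1/1.6, 530/23) = 23.04 servings → $17.28.
edamame + lentils: intersection lies outside the first quadrant.
edamame + tofu with both tight: 2.078 servings and 1.487 servings → $3.63.
edamame + hummus: the both-tight solution has a negative serving — not a feasible corner.
lentils + tofu with both tight: 0.98 servings and 1.813 servings → $2.76.
lentils + hummus with both targets exact would need a negative amount; discard.
tofu + hummus with both tight: 1.668 servings and 2.665 servings → $4.08.
Cheapest feasible corner: $2.76.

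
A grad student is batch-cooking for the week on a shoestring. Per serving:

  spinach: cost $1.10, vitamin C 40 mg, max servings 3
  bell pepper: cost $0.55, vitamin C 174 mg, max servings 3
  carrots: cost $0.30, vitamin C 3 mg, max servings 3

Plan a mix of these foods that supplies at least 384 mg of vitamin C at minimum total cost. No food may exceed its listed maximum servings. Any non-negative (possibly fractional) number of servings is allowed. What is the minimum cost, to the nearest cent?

$1.21

Cost per mg of vitamin C: bell pepper $0.0032, spinach $0.0275, carrots $0.1000.
Take 2.207 servings of bell pepper: +384.0 mg vitamin C for $1.21 (total $1.21, still need 0.0 mg).
Greedy by cheapest-per-mg is optimal for a single linear constraint, so the minimum cost is $1.21.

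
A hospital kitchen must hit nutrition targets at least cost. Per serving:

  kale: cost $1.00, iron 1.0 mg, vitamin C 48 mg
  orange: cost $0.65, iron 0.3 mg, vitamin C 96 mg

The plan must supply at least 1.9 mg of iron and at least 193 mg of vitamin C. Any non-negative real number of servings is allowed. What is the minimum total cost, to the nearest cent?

A basic optimal solution has at most two foods positive. Try each food alone and each pair with both targets met exactly.
kale only: max(1.9/1.0, 193/48) = 4.021 servings → $4.02.
orange only: max(1.9/0.3, 193/96) = 6.333 servings → $4.12.
kale + orange with both tight: 1.526 servings and 1.248 servings → $2.34.
So the least-cost plan costs $2.34.

$2.34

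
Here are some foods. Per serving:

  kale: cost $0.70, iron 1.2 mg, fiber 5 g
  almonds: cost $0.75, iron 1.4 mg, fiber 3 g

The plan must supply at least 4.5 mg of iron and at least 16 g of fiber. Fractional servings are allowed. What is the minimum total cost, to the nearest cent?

$2.56

For a min-cost LP with two ≥-constraints, a basic feasible solution has at most two positive variables.
kale only: max(4.5/1.2, 16/5) = 3.75 servings → $2.62.
almonds only: max(4.5/1.4, 16/3) = 5.333 servings → $4.00.
kale + almonds with both tight: 2.618 servings and 0.9706 servings → $2.56.
Cheapest feasible corner: $2.56.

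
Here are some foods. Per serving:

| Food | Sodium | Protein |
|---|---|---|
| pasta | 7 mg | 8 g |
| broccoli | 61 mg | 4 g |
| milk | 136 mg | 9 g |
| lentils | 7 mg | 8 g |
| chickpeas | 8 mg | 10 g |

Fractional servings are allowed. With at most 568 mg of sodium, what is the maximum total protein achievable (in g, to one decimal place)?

710.0 g

Protein per mg sodium: chickpeas 1.25, pasta 1.143, lentils 1.143, milk 0.06618, broccoli 0.06557.
With no serving limits, spend the whole sodium allowance on chickpeas: 568 mg / 8 mg × 10 g = 710.0 g.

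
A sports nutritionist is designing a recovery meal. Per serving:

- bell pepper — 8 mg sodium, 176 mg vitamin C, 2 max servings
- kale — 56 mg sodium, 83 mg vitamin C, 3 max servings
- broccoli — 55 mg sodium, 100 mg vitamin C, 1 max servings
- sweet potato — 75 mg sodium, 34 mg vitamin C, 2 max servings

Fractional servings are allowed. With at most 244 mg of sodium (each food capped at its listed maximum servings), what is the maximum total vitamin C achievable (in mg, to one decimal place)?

703.3 mg

Vitamin C per mg sodium: bell pepper 22, broccoli 1.818, kale 1.482, sweet potato 0.4533.
Take 2 servings of bell pepper: uses 16 mg sodium, +352.0 mg vitamin C (running total 352.0 mg).
Take 1 serving of broccoli: uses 55 mg sodium, +100.0 mg vitamin C (running total 452.0 mg).
Take 3 servings of kale: uses 168 mg sodium, +249.0 mg vitamin C (running total 701.0 mg).
Take 0.06667 servings of sweet potato: uses 5 mg sodium, +2.3 mg vitamin C (running total 703.3 mg).
Filling greedily by vitamin C-per-mg sodium is optimal for one linear limit, giving 703.3 mg.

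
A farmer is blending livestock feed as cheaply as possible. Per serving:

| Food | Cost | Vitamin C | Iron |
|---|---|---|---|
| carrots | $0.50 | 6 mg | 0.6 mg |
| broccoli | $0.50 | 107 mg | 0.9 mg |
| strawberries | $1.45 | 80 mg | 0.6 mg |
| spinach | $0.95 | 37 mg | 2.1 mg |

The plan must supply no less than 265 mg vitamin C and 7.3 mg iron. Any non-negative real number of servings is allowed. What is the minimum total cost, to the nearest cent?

$3.44

Compare the cost at each extreme point of the feasible region.
carrots only: max(265/6, 7.3/0.6) = 44.17 servings → $22.08.
broccoli only: max(265/107, 7.3/0.9) = 8.111 servings → $4.06.
strawberries only: max(265/80, 7.3/0.6) = 12.17 servings → $17.64.
spinach only: max(265/37, 7.3/2.1) = 7.162 servings → $6.80.
carrots + broccoli with both tight: 9.228 servings and 1.959 servings → $5.59.
carrots + strawberries with both tight: 9.572 servings and 2.595 servings → $8.55.
carrots + spinach: intersection lies outside the first quadrant.
broccoli + strawberries: intersection lies outside the first quadrant.
broccoli + spinach with both tight: 1.496 servings and 2.835 servings → $3.44.
strawberries + spinach with both tight: 1.964 servings and 2.915 servings → $5.62.
Cheapest feasible corner: $3.44.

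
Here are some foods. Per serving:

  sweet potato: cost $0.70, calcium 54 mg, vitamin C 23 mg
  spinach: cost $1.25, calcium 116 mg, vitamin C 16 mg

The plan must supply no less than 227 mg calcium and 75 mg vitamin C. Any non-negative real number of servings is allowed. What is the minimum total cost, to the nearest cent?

$2.78

Compare the cost at each extreme point of the feasible region.
sweet potato only: max(227/54, 75/23) = 4.204 servings → $2.94.
spinach only: max(227/116, 75/16) = 4.688 servings → $5.86.
sweet potato + spinach with both tight: 2.809 servings and 0.6491 servings → $2.78.
So the least-cost plan costs $2.78.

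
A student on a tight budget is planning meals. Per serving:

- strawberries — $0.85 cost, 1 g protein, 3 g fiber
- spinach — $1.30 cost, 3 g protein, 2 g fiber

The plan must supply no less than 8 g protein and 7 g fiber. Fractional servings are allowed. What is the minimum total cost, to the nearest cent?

$3.76

Check every corner: each single food scaled to meet both minima, and each pair solved so both constraints bind.
strawberries only: max(8/1, 7/3) = 8 servings → $6.80.
spinach only: max(8/3, 7/2) = 3.5 servings → $4.55.
strawberries + spinach with both tight: 0.7143 servings and 2.429 servings → $3.76.
Cheapest feasible corner: $3.76.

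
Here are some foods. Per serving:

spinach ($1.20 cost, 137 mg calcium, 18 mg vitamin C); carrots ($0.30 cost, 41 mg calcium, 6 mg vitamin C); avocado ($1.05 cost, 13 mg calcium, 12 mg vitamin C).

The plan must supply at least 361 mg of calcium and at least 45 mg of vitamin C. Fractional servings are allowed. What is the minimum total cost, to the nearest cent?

With two linear requirements the optimum uses one or two foods; enumerate the corners.
spinach only: max(361/137, 45/18) = 2.635 servings → $3.16.
carrots only: max(361/41, 45/6) = 8.805 servings → $2.64.
avocado only: max(361/13, 45/12) = 27.77 servings → $29.16.
spinach + carrots: intersection lies outside the first quadrant.
spinach + avocado with both targets exact would need a negative amount; discard.
carrots + avocado: intersection lies outside the first quadrant.
So the least-cost plan costs $2.64.

$2.64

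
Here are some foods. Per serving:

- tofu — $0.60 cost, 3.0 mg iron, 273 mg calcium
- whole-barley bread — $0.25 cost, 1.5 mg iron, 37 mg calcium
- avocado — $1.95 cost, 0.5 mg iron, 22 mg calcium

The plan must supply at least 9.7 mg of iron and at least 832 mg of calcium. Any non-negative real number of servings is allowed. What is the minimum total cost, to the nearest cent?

$1.91

Check every corner: each single food scaled to meet both minima, and each pair solved so both constraints bind.
tofu only: max(9.7/3.0, 832/273) = 3.233 servings → $1.94.
whole-barley bread only: max(9.7/1.5, 832/37) = 22.49 servings → $5.62.
avocado only: max(9.7/0.5, 832/22) = 37.82 servings → $73.75.
tofu + whole-barley bread with both tight: 2.979 servings and 0.5095 servings → $1.91.
tofu + avocado with both tight: 2.874 servings and 2.157 servings → $5.93.
whole-barley bread + avocado with both targets exact would need a negative amount; discard.
So the least-cost plan costs $1.91.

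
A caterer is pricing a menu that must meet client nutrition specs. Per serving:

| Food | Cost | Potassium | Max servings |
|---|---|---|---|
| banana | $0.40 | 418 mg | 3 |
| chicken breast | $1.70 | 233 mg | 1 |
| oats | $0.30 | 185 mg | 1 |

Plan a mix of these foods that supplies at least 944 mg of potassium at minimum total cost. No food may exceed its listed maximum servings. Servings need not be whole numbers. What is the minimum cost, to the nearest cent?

$0.90

Cost per mg of potassium: banana $0.0010, oats $0.0016, chicken breast $0.0073.
Take 2.258 servings of banana: +944.0 mg potassium for $0.90 (total $0.90, still need 0.0 mg).
Greedy by cheapest-per-mg is optimal for a single linear constraint, so the minimum cost is $0.90.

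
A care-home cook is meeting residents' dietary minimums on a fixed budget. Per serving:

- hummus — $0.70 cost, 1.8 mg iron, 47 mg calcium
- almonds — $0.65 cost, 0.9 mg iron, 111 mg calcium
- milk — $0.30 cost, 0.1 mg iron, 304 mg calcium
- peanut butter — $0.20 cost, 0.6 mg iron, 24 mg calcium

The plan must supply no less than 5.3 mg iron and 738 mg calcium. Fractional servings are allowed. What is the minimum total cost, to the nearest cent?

$2.23

A basic optimal solution has at most two foods positive. Try each food alone and each pair with both targets met exactly.
hummus only: max(5.3/1.8, 738/47) = 15.7 servings → $10.99.
almonds only: max(5.3/0.9, 738/111) = 6.649 servings → $4.32.
milk only: max(5.3/0.1, 738/304) = 53 servings → $15.90.
peanut butter only: max(5.3/0.6, 738/24) = 30.75 servings → $6.15.
hummus + almonds: intersection lies outside the first quadrant.
hummus + milk with both tight: 2.834 servings and 1.989 servings → $2.58.
hummus + peanut butter: the both-tight solution has a negative serving — not a feasible corner.
almonds + milk with both tight: 5.857 servings and 0.2891 servings → $3.89.
almonds + peanut butter: the both-tight solution has a negative serving — not a feasible corner.
milk + peanut butter with both tight: 1.753 servings and 8.541 servings → $2.23.
So the least-cost plan costs $2.23.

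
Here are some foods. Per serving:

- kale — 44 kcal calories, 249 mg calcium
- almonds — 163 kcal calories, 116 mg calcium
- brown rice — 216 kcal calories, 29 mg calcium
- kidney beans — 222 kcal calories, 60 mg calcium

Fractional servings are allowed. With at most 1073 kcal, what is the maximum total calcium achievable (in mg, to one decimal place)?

Calcium per kcal: kale 5.659, almonds 0.7117, kidney beans 0.2703, brown rice 0.1343.
With no serving limits, spend the whole calories allowance on kale: 1073 kcal / 44 kcal × 249 mg = 6072.2 mg.

6072.2 mg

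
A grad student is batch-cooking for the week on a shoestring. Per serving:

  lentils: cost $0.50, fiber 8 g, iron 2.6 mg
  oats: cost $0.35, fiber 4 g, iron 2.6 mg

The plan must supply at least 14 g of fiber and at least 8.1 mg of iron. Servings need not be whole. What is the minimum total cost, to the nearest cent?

This is a tiny linear program; its minimum lies at a vertex of the feasible set. List the vertices and price them.
lentils only: max(14/8, 8.1/2.6) = 3.115 servings → $1.56.
oats only: max(14/4, 8.1/2.6) = 3.5 servings → $1.23.
lentils + oats with both tight: 0.3846 servings and 2.731 servings → $1.15.
Cheapest feasible corner: $1.15.

$1.15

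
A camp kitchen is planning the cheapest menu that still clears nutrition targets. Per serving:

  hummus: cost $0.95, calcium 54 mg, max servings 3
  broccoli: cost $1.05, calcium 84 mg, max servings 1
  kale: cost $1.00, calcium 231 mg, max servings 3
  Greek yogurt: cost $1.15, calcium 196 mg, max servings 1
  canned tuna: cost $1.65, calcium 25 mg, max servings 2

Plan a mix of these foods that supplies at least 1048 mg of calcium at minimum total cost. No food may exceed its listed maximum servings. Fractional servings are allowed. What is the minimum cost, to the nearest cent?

Cost per mg of calcium: kale $0.0043, Greek yogurt $0.0059, broccoli $0.0125, hummus $0.0176, canned tuna $0.0660.
Take 3 servings of kale: +693.0 mg calcium for $3.00 (total $3.00, still need 355.0 mg).
Take 1 serving of Greek yogurt: +196.0 mg calcium for $1.15 (total $4.15, still need 159.0 mg).
Take 1 serving of broccoli: +84.0 mg calcium for $1.05 (total $5.20, still need 75.0 mg).
Take 1.389 servings of hummus: +75.0 mg calcium for $1.32 (total $6.52, still need 0.0 mg).
Greedy by cheapest-per-mg is optimal for a single linear constraint, so the minimum cost is $6.52.

$6.52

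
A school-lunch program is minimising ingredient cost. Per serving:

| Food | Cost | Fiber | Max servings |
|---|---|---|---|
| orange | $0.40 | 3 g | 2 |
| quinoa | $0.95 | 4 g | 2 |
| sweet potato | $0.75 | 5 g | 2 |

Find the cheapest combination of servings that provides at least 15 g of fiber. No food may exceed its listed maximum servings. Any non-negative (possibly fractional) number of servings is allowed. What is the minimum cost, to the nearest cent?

$2.15

Cost per g of fiber: orange $0.1333, sweet potato $0.1500, quinoa $0.2375.
Take 2 servings of orange: +6.0 g fiber for $0.80 (total $0.80, still need 9.0 g).
Take 1.8 servings of sweet potato: +9.0 g fiber for $1.35 (total $2.15, still need 0.0 g).
Greedy by cheapest-per-g is optimal for a single linear constraint, so the minimum cost is $2.15.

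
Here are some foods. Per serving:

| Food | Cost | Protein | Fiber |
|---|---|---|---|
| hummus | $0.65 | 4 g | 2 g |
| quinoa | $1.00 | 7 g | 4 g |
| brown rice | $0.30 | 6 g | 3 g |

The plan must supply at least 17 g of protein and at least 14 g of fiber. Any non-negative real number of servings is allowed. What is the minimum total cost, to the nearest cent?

Two binding constraints pin down two serving amounts, so the optimal mix uses at most two foods. The candidates are each food alone (scaled to the tighter of protein/fiber) and each pair with both constraints tight.
hummus only: max(17/4, 14/2) = 7 servings → $4.55.
quinoa only: max(17/7, 14/4) = 3.5 servings → $3.50.
brown rice only: max(17/6, 14/3) = 4.667 servings → $1.40.
hummus + quinoa with both targets exact would need a negative amount; discard.
hummus + brown rice (both tight): parallel constraints — no distinct corner.
quinoa + brown rice: the both-tight solution has a negative serving — not a feasible corner.
Cheapest feasible corner: $1.40.

$1.40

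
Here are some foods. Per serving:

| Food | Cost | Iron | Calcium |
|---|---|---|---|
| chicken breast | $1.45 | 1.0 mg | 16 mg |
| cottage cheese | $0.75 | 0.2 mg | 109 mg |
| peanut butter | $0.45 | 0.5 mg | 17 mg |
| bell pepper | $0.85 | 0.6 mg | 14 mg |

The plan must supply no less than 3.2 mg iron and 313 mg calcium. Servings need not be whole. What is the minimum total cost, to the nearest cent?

$4.02

chicken breast only: max(3.2/1.0, 313/16) = 19.56 servings → $28.37.
cottage cheese only: max(3.2/0.2, 313/109) = 16 servings → $12.00.
peanut butter only: max(3.2/0.5, 313/17) = 18.41 servings → $8.29.
bell pepper only: max(3.2/0.6, 313/14) = 22.36 servings → $19.00.
chicken breast + cottage cheese with both tight: 2.705 servings and 2.474 servings → $5.78.
chicken breast + peanut butter: the both-tight solution has a negative serving — not a feasible corner.
chicken breast + bell pepper: intersection lies outside the first quadrant.
cottage cheese + peanut butter with both tight: 1.998 servings and 5.601 servings → $4.02.
cottage cheese + bell pepper with both tight: 2.284 servings and 4.572 servings → $5.60.
peanut butter + bell pepper: the both-tight solution has a negative serving — not a feasible corner.
The minimum over all feasible corners is $4.02.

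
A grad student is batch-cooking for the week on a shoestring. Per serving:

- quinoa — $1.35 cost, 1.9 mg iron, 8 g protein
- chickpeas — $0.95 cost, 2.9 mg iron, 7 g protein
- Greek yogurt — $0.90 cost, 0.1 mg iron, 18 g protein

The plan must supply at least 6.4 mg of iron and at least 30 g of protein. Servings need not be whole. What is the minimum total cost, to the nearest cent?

$2.81

This is a tiny linear program; its minimum lies at a vertex of the feasible set. List the vertices and price them.
quinoa only: max(6.4/1.9, 30/8) = 3.75 servings → $5.06.
chickpeas only: max(6.4/2.9, 30/7) = 4.286 servings → $4.07.
Greek yogurt only: max(6.4/0.1, 30/18) = 64 servings → $57.60.
quinoa + chickpeas: intersection lies outside the first quadrant.
quinoa + Greek yogurt with both tight: 3.359 servings and 0.1737 servings → $4.69.
chickpeas + Greek yogurt with both tight: 2.179 servings and 0.8194 servings → $2.81.
So the least-cost plan costs $2.81.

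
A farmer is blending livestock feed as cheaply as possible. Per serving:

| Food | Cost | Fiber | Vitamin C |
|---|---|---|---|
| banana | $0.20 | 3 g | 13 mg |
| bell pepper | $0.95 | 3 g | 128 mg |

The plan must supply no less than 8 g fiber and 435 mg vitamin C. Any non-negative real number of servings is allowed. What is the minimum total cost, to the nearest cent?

$3.23

Compare the cost at each extreme point of the feasible region.
banana only: max(8/3, 435/13) = 33.46 servings → $6.69.
bell pepper only: max(8/3, 435/128) = 3.398 servings → $3.23.
banana + bell pepper: intersection lies outside the first quadrant.
So the least-cost plan costs $3.23.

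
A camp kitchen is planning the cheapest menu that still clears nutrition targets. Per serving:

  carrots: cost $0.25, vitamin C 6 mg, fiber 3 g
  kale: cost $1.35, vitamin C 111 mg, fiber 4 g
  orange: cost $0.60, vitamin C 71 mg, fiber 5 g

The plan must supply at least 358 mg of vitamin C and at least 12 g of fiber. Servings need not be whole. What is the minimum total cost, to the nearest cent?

carrots only: max(358/6, 12/3) = 59.67 servings → $14.92.
kale only: max(358/111, 12/4) = 3.225 servings → $4.35.
orange only: max(358/71, 12/5) = 5.042 servings → $3.03.
carrots + kale with both targets exact would need a negative amount; discard.
carrots + orange: intersection lies outside the first quadrant.
kale + orange: the both-tight solution has a negative serving — not a feasible corner.
Cheapest feasible corner: $3.03.

$3.03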